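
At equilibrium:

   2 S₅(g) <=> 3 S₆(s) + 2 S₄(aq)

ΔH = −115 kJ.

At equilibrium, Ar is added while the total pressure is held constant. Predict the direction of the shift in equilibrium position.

left

Adding inert gas at constant total pressure expands the volume and lowers every reacting partial pressure. With Δn_gas = 0 − 2 = -2, Q moves away from K toward the side with fewer gas moles, so the system shifts toward the side with more gas moles — to the left.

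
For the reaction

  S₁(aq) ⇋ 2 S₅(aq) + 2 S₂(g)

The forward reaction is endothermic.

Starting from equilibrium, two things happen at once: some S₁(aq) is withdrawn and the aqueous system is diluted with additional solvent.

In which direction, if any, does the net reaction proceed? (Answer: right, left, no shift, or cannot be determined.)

cannot be determined

Removing S₁ (aq), a reactant, drives the reaction to the left.
Dilution lowers every aqueous concentration by the same factor. Δn_aq = 2 − 1 = +1, so the system shifts toward the side with more dissolved moles — to the right.
The individual effects push in opposite directions; without quantitative information the net direction cannot be determined.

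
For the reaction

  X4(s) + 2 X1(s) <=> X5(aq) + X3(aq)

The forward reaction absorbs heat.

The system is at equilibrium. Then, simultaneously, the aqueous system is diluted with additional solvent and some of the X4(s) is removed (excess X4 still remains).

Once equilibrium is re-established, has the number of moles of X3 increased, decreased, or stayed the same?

Dilution lowers every aqueous concentration by the same factor. Δn_aq = 2 − 0 = +2, so the system shifts toward the side with more dissolved moles — to the right.
X4 is a pure solid; its activity is 1 regardless of amount, so Q is unaffected — no shift from this change.
The net shift is to the right. X3 is a product, so its amount increases.

increases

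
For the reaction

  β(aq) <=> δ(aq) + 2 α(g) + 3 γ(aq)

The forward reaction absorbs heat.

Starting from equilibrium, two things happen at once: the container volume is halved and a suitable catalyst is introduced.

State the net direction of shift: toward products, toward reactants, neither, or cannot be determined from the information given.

left

Gas moles: reactants 0, products 2 (Δn_gas = +2). Compression shifts the system toward the side with fewer moles of gas — to the left.
A catalyst speeds both forward and reverse rates equally; it changes neither Q nor K — no shift from this change.
Only the nonzero effect(s) matter; the net shift is to the left.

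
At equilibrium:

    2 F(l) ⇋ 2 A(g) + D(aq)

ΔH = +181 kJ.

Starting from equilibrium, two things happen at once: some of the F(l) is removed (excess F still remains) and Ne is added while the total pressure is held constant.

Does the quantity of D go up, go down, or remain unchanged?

increases

F is a pure liquid; its activity is 1 regardless of amount, so Q is unaffected — no shift from this change.
Adding inert gas at constant total pressure expands the volume and lowers every reacting partial pressure. With Δn_gas = 2 − 0 = +2, Q moves away from K toward the side with fewer gas moles, so the system shifts toward the side with more gas moles — to the right.
The net shift is to the right. D is a product, so its amount increases.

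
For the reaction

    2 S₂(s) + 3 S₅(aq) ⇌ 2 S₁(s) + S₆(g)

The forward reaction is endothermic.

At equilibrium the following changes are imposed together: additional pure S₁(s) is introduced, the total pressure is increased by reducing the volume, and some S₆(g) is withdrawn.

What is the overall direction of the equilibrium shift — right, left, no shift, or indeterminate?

S₁ is a pure solid; its activity is 1 regardless of amount, so Q is unaffected — no shift from this change.
Gas moles: reactants 0, products 1 (Δn_gas = +1). Compression shifts the system toward the side with fewer moles of gas — to the left.
Removing S₆ (g), a product, drives the reaction to the right.
The individual effects push in opposite directions; without quantitative information the net direction cannot be determined.

cannot be determined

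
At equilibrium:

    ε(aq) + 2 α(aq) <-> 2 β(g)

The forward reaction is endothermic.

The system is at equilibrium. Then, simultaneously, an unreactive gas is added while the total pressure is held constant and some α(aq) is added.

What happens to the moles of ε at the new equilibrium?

Adding inert gas at constant total pressure expands the volume and lowers every reacting partial pressure. With Δn_gas = 2 − 0 = +2, Q moves away from K toward the side with fewer gas moles, so the system shifts toward the side with more gas moles — to the right.
Adding α (aq), a reactant, drives the reaction to the right.
The net shift is to the right. ε is a reactant, so its amount decreases.

decreases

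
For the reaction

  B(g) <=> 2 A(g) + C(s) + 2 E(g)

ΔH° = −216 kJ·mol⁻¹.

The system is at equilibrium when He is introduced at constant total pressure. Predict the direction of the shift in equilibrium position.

right

Adding inert gas at constant total pressure expands the volume and lowers every reacting partial pressure. With Δn_gas = 4 − 1 = +3, Q moves away from K toward the side with fewer gas moles, so the system shifts toward the side with more gas moles — to the right.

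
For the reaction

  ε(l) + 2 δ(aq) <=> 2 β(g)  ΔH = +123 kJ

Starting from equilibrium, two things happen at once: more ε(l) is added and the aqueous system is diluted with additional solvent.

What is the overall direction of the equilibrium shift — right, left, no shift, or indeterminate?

ε is a pure liquid; its activity is 1 regardless of amount, so Q is unaffected — no shift from this change.
Dilution lowers every aqueous concentration by the same factor. Δn_aq = 0 − 2 = -2, so the system shifts toward the side with more dissolved moles — to the left.
Only the nonzero effect(s) matter; the net shift is to the left.

left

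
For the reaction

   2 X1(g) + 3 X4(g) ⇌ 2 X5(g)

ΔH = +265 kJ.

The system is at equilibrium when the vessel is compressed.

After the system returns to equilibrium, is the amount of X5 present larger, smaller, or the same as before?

increases

Gas moles: reactants 5, products 2 (Δn_gas = -3). Compression shifts the system toward the side with fewer moles of gas — to the right.
The net shift is to the right. X5 is a product, so its amount increases.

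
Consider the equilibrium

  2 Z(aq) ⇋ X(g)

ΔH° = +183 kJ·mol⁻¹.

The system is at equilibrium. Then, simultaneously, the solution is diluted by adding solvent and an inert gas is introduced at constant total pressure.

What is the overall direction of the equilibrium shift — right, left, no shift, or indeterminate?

Dilution lowers every aqueous concentration by the same factor. Δn_aq = 0 − 2 = -2, so the system shifts toward the side with more dissolved moles — to the left.
Adding inert gas at constant total pressure expands the volume and lowers every reacting partial pressure. With Δn_gas = 1 − 0 = +1, Q moves away from K toward the side with fewer gas moles, so the system shifts toward the side with more gas moles — to the right.
The individual effects push in opposite directions; without quantitative information the net direction cannot be determined.

cannot be determined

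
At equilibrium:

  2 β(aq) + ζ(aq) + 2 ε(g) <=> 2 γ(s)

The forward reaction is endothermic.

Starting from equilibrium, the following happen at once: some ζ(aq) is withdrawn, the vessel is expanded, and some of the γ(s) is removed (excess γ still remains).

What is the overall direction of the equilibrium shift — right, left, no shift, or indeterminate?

left

Removing ζ (aq), a reactant, drives the reaction to the left.
Gas moles: reactants 2, products 0 (Δn_gas = -2). Expansion shifts the system toward the side with more moles of gas — to the left.
γ is a pure solid; its activity is 1 regardless of amount, so Q is unaffected — no shift from this change.
Only the nonzero effect(s) matter; the net shift is to the left.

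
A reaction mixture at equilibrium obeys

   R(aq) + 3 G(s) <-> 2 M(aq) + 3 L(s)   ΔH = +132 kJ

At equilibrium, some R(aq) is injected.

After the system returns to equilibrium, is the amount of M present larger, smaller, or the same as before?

increases

Adding R (aq), a reactant, drives the reaction to the right.
The net shift is to the right. M is a product, so its amount increases.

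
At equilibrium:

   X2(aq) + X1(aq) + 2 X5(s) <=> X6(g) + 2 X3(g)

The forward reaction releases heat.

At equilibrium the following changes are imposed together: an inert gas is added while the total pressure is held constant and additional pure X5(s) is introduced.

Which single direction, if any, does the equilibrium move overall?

Adding inert gas at constant total pressure expands the volume and lowers every reacting partial pressure. With Δn_gas = 3 − 0 = +3, Q moves away from K toward the side with fewer gas moles, so the system shifts toward the side with more gas moles — to the right.
X5 is a pure solid; its activity is 1 regardless of amount, so Q is unaffected — no shift from this change.
Only the nonzero effect(s) matter; the net shift is to the right.

right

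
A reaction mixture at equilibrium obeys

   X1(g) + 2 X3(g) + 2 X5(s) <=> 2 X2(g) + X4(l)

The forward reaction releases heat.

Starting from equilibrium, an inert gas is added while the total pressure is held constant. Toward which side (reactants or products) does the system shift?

Adding inert gas at constant total pressure expands the volume and lowers every reacting partial pressure. With Δn_gas = 2 − 3 = -1, Q moves away from K toward the side with fewer gas moles, so the system shifts toward the side with more gas moles — to the left.

left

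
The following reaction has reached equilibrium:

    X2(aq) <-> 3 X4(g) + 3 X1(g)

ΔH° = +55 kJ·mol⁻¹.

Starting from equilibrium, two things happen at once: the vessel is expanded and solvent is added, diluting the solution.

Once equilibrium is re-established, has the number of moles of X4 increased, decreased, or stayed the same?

cannot be determined

Gas moles: reactants 0, products 6 (Δn_gas = +6). Expansion shifts the system toward the side with more moles of gas — to the right.
Dilution lowers every aqueous concentration by the same factor. Δn_aq = 0 − 1 = -1, so the system shifts toward the side with more dissolved moles — to the left.
The two effects oppose each other, so the net shift — and hence the change in X4 — cannot be determined from the given information.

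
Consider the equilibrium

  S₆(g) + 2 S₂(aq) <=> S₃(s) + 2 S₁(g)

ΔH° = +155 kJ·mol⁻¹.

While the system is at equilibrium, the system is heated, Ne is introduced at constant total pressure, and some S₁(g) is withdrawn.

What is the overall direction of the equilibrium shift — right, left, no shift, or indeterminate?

right

The forward reaction is endothermic. Raising T favours the endothermic direction — shift to the right.
Adding inert gas at constant total pressure expands the volume and lowers every reacting partial pressure. With Δn_gas = 2 − 1 = +1, Q moves away from K toward the side with fewer gas moles, so the system shifts toward the side with more gas moles — to the right.
Removing S₁ (g), a product, drives the reaction to the right.
All effects act in the same direction — net shift to the right.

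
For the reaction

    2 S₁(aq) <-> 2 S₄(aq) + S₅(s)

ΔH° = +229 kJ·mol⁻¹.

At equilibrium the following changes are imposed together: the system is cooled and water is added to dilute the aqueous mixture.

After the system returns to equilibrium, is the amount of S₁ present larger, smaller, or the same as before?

increases

The forward reaction is endothermic. Lowering T favours the exothermic direction — shift to the left.
Dilution scales every aqueous concentration by the same factor. Δn_aq = 2 − 2 = 0, so Q is unchanged — no shift.
The net shift is to the left. S₁ is a reactant, so its amount increases.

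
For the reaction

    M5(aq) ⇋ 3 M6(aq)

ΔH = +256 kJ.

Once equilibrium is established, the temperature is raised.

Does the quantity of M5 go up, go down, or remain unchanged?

decreases

The forward reaction is endothermic. Raising T favours the endothermic direction — shift to the right.
The net shift is to the right. M5 is a reactant, so its amount decreases.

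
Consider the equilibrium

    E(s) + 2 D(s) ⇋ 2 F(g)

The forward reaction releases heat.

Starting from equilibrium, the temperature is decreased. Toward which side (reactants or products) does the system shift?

right

The forward reaction is exothermic. Lowering T favours the exothermic direction — shift to the right.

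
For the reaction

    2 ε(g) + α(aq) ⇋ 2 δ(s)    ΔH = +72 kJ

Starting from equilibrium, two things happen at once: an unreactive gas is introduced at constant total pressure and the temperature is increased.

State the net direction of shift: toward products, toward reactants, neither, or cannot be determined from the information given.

Adding inert gas at constant total pressure expands the volume and lowers every reacting partial pressure. With Δn_gas = 0 − 2 = -2, Q moves away from K toward the side with fewer gas moles, so the system shifts toward the side with more gas moles — to the left.
The forward reaction is endothermic. Raising T favours the endothermic direction — shift to the right.
The individual effects push in opposite directions; without quantitative information the net direction cannot be determined.

cannot be determined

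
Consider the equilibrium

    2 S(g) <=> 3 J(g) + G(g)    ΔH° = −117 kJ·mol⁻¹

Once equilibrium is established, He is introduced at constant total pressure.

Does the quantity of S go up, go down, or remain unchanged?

Adding inert gas at constant total pressure expands the volume and lowers every reacting partial pressure. With Δn_gas = 4 − 2 = +2, Q moves away from K toward the side with fewer gas moles, so the system shifts toward the side with more gas moles — to the right.
The net shift is to the right. S is a reactant, so its amount decreases.

decreases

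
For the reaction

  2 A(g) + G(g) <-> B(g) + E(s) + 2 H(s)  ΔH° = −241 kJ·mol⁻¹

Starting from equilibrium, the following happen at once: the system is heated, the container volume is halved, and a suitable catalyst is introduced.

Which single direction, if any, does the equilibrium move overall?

The forward reaction is exothermic. Raising T favours the endothermic direction — shift to the left.
Gas moles: reactants 3, products 1 (Δn_gas = -2). Compression shifts the system toward the side with fewer moles of gas — to the right.
A catalyst speeds both forward and reverse rates equally; it changes neither Q nor K — no shift from this change.
The individual effects push in opposite directions; without quantitative information the net direction cannot be determined.

cannot be determined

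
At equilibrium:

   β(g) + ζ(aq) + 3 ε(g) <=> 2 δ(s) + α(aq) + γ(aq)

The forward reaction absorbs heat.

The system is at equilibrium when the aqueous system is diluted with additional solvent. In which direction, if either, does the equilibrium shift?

right

Dilution lowers every aqueous concentration by the same factor. Δn_aq = 2 − 1 = +1, so the system shifts toward the side with more dissolved moles — to the right.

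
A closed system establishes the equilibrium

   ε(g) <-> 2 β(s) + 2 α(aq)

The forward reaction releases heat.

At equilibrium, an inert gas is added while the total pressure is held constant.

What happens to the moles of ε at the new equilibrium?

increases

Adding inert gas at constant total pressure expands the volume and lowers every reacting partial pressure. With Δn_gas = 0 − 1 = -1, Q moves away from K toward the side with fewer gas moles, so the system shifts toward the side with more gas moles — to the left.
The net shift is to the left. ε is a reactant, so its amount increases.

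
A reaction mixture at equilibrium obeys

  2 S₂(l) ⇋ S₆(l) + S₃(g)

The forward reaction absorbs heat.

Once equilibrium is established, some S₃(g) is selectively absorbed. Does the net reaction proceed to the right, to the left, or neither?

right

Removing S₃ (g), a product, drives the reaction to the right.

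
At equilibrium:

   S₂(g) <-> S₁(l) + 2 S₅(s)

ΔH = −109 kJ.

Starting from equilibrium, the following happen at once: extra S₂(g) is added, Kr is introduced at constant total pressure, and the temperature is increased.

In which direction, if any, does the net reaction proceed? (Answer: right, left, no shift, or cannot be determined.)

cannot be determined

Adding S₂ (g), a reactant, drives the reaction to the right.
Adding inert gas at constant total pressure expands the volume and lowers every reacting partial pressure. With Δn_gas = 0 − 1 = -1, Q moves away from K toward the side with fewer gas moles, so the system shifts toward the side with more gas moles — to the left.
The forward reaction is exothermic. Raising T favours the endothermic direction — shift to the left.
The individual effects push in opposite directions; without quantitative information the net direction cannot be determined.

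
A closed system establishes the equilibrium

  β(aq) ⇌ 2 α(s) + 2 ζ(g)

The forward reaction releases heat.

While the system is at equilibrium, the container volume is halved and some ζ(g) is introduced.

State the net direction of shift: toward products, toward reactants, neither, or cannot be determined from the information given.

left

Gas moles: reactants 0, products 2 (Δn_gas = +2). Compression shifts the system toward the side with fewer moles of gas — to the left.
Adding ζ (g), a product, drives the reaction to the left.
All effects act in the same direction — net shift to the left.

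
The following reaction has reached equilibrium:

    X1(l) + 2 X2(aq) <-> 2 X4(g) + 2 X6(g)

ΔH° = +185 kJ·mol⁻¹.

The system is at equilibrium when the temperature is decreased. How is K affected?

K depends on temperature via the van 't Hoff relation. The forward reaction is endothermic, so lowering T decreases K.

decreases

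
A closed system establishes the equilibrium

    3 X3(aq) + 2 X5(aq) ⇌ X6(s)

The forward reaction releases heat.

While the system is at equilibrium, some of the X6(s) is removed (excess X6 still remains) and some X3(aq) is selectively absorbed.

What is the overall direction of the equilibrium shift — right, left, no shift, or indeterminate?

left

X6 is a pure solid; its activity is 1 regardless of amount, so Q is unaffected — no shift from this change.
Removing X3 (aq), a reactant, drives the reaction to the left.
Only the nonzero effect(s) matter; the net shift is to the left.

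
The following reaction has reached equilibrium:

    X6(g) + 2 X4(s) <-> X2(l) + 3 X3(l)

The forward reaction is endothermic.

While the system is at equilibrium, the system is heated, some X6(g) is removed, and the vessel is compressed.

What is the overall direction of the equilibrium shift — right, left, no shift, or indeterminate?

cannot be determined

The forward reaction is endothermic. Raising T favours the endothermic direction — shift to the right.
Removing X6 (g), a reactant, drives the reaction to the left.
Gas moles: reactants 1, products 0 (Δn_gas = -1). Compression shifts the system toward the side with fewer moles of gas — to the right.
The individual effects push in opposite directions; without quantitative information the net direction cannot be determined.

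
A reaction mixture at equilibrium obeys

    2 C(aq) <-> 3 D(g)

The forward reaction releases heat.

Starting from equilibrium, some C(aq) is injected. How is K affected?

unchanged

The equilibrium constant depends only on temperature. This perturbation may move the position of equilibrium, but since T is unchanged, K itself is unchanged.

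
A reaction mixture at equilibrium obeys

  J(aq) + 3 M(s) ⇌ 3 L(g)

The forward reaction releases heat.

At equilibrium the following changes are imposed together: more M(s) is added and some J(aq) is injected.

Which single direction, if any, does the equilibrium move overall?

M is a pure solid; its activity is 1 regardless of amount, so Q is unaffected — no shift from this change.
Adding J (aq), a reactant, drives the reaction to the right.
Only the nonzero effect(s) matter; the net shift is to the right.

right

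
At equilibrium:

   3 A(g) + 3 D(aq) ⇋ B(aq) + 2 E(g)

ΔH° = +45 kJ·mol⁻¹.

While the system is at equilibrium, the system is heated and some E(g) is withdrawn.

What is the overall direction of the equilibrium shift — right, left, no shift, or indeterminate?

The forward reaction is endothermic. Raising T favours the endothermic direction — shift to the right.
Removing E (g), a product, drives the reaction to the right.
All effects act in the same direction — net shift to the right.

right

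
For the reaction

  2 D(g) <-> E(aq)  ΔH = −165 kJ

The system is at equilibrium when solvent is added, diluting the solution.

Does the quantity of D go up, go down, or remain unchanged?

Dilution lowers every aqueous concentration by the same factor. Δn_aq = 1 − 0 = +1, so the system shifts toward the side with more dissolved moles — to the right.
The net shift is to the right. D is a reactant, so its amount decreases.

decreases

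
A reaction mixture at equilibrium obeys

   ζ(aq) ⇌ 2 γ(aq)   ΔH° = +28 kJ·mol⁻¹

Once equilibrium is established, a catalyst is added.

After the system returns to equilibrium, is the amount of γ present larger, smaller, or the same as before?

unchanged

A catalyst speeds both forward and reverse rates equally; it changes neither Q nor K — no shift from this change.
No net shift occurs, so the amount of γ is unchanged.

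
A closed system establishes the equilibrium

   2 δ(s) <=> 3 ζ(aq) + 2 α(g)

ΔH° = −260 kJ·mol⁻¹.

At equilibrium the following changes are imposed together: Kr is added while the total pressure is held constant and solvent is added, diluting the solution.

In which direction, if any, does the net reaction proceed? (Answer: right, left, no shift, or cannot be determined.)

Adding inert gas at constant total pressure expands the volume and lowers every reacting partial pressure. With Δn_gas = 2 − 0 = +2, Q moves away from K toward the side with fewer gas moles, so the system shifts toward the side with more gas moles — to the right.
Dilution lowers every aqueous concentration by the same factor. Δn_aq = 3 − 0 = +3, so the system shifts toward the side with more dissolved moles — to the right.
All effects act in the same direction — net shift to the right.

right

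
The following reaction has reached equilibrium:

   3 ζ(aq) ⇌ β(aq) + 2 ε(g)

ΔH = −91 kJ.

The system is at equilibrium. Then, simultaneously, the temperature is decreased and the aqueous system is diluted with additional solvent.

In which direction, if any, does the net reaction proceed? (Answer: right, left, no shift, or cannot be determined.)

The forward reaction is exothermic. Lowering T favours the exothermic direction — shift to the right.
Dilution lowers every aqueous concentration by the same factor. Δn_aq = 1 − 3 = -2, so the system shifts toward the side with more dissolved moles — to the left.
The individual effects push in opposite directions; without quantitative information the net direction cannot be determined.

cannot be determined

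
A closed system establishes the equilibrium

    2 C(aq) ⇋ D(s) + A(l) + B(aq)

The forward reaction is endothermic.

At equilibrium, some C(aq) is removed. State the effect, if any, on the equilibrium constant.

unchanged

The equilibrium constant depends only on temperature. This perturbation may move the position of equilibrium, but since T is unchanged, K itself is unchanged.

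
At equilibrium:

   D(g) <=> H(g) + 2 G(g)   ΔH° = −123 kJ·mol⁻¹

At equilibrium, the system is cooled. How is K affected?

K depends on temperature via the van 't Hoff relation. The forward reaction is exothermic, so lowering T increases K.

increases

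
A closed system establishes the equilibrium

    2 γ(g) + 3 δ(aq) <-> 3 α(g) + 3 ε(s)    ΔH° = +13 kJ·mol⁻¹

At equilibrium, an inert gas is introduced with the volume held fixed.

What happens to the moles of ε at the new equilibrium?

unchanged

At constant volume, adding an inert gas leaves every reacting species' partial pressure unchanged, so Q is unchanged — no shift from this change.
No net shift occurs, so the amount of ε is unchanged.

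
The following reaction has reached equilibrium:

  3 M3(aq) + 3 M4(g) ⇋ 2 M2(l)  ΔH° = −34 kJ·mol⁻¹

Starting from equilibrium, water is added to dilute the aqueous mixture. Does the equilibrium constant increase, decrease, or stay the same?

unchanged

The equilibrium constant depends only on temperature. This perturbation may move the position of equilibrium, but since T is unchanged, K itself is unchanged.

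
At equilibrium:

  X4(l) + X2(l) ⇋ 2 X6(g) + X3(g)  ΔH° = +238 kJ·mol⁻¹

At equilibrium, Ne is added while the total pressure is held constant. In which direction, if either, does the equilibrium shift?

Adding inert gas at constant total pressure expands the volume and lowers every reacting partial pressure. With Δn_gas = 3 − 0 = +3, Q moves away from K toward the side with fewer gas moles, so the system shifts toward the side with more gas moles — to the right.

right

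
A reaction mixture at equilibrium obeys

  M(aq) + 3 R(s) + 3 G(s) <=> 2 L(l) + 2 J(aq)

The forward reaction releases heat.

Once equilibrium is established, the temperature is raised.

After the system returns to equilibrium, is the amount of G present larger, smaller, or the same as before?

The forward reaction is exothermic. Raising T favours the endothermic direction — shift to the left.
The net shift is to the left. G is a reactant, so its amount increases.

increases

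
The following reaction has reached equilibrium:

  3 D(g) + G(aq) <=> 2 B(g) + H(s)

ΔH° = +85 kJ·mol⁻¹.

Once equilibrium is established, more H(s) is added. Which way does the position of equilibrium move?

no shift

H is a pure solid; its activity is 1 regardless of amount, so Q is unaffected — no shift from this change.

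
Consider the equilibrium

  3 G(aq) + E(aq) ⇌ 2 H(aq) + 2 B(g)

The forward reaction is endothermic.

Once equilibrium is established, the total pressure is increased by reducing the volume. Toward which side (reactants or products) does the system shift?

Gas moles: reactants 0, products 2 (Δn_gas = +2). Compression shifts the system toward the side with fewer moles of gas — to the left.

left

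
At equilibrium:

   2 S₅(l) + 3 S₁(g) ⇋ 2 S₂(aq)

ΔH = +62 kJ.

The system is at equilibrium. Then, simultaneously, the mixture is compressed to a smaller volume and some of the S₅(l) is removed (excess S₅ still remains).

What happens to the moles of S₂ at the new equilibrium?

Gas moles: reactants 3, products 0 (Δn_gas = -3). Compression shifts the system toward the side with fewer moles of gas — to the right.
S₅ is a pure liquid; its activity is 1 regardless of amount, so Q is unaffected — no shift from this change.
The net shift is to the right. S₂ is a product, so its amount increases.

increases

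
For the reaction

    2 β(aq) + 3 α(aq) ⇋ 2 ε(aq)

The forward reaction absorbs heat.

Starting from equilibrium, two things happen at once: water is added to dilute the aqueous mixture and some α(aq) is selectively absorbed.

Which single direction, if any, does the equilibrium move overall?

Dilution lowers every aqueous concentration by the same factor. Δn_aq = 2 − 5 = -3, so the system shifts toward the side with more dissolved moles — to the left.
Removing α (aq), a reactant, drives the reaction to the left.
All effects act in the same direction — net shift to the left.

left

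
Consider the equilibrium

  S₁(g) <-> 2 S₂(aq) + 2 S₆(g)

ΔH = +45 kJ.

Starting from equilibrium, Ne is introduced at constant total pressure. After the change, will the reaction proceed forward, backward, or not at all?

Adding inert gas at constant total pressure expands the volume and lowers every reacting partial pressure. With Δn_gas = 2 − 1 = +1, Q moves away from K toward the side with fewer gas moles, so the system shifts toward the side with more gas moles — to the right.

right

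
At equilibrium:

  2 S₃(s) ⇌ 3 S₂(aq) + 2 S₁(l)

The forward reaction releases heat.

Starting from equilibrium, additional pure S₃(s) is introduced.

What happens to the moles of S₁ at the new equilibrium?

S₃ is a pure solid; its activity is 1 regardless of amount, so Q is unaffected — no shift from this change.
No net shift occurs, so the amount of S₁ is unchanged.

unchanged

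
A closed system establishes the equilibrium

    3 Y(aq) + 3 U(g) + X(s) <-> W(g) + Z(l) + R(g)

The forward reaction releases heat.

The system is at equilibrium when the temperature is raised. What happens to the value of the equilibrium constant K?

K depends on temperature via the van 't Hoff relation. The forward reaction is exothermic, so raising T decreases K.

decreases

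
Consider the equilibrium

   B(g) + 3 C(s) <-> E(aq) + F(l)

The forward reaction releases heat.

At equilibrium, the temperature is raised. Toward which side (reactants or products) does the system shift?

left

The forward reaction is exothermic. Raising T favours the endothermic direction — shift to the left.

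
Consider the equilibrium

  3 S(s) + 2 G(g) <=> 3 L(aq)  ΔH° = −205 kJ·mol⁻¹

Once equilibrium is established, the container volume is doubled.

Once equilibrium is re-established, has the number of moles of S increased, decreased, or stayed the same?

Gas moles: reactants 2, products 0 (Δn_gas = -2). Expansion shifts the system toward the side with more moles of gas — to the left.
The net shift is to the left. S is a reactant, so its amount increases.

increases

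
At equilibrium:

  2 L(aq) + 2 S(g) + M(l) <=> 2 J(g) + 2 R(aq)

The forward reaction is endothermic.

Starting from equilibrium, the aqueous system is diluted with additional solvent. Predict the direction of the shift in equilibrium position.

no shift

Dilution scales every aqueous concentration by the same factor. Δn_aq = 2 − 2 = 0, so Q is unchanged — no shift.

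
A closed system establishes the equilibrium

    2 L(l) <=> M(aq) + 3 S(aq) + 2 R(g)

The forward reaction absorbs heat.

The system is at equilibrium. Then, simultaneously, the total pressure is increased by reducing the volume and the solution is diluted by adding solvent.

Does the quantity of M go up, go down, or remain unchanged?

Gas moles: reactants 0, products 2 (Δn_gas = +2). Compression shifts the system toward the side with fewer moles of gas — to the left.
Dilution lowers every aqueous concentration by the same factor. Δn_aq = 4 − 0 = +4, so the system shifts toward the side with more dissolved moles — to the right.
The two effects oppose each other, so the net shift — and hence the change in M — cannot be determined from the given information.

cannot be determined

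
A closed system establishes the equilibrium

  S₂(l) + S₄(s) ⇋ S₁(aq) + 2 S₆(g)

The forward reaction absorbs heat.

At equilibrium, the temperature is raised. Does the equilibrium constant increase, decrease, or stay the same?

increases

K depends on temperature via the van 't Hoff relation. The forward reaction is endothermic, so raising T increases K.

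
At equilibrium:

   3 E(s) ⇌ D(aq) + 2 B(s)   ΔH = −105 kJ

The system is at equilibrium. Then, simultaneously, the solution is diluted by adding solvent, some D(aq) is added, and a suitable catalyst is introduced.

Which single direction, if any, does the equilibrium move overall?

Dilution lowers every aqueous concentration by the same factor. Δn_aq = 1 − 0 = +1, so the system shifts toward the side with more dissolved moles — to the right.
Adding D (aq), a product, drives the reaction to the left.
A catalyst speeds both forward and reverse rates equally; it changes neither Q nor K — no shift from this change.
The individual effects push in opposite directions; without quantitative information the net direction cannot be determined.

cannot be determined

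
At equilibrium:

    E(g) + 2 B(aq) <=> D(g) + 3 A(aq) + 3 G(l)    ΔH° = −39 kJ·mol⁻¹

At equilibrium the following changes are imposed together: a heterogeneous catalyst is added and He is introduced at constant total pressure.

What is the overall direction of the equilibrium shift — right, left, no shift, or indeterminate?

no shift

A catalyst speeds both forward and reverse rates equally; it changes neither Q nor K — no shift from this change.
Adding inert gas at constant total pressure expands the volume, scaling every reacting partial pressure by the same factor. Δn_gas = 1 − 1 = 0, so Q is unchanged — no shift.
None of the changes alters Q relative to K, so there is no net shift.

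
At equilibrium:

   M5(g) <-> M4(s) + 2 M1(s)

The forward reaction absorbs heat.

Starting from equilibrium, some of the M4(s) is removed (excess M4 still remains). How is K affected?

The equilibrium constant depends only on temperature. This perturbation changes neither the position of equilibrium nor K.

unchanged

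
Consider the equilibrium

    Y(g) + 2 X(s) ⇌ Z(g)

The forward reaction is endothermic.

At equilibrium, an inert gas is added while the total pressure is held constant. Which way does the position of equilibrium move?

no shift

Adding inert gas at constant total pressure expands the volume, scaling every reacting partial pressure by the same factor. Δn_gas = 1 − 1 = 0, so Q is unchanged — no shift.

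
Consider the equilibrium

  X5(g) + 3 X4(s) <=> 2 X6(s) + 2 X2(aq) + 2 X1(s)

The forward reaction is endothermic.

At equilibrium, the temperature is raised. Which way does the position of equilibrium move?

right

The forward reaction is endothermic. Raising T favours the endothermic direction — shift to the right.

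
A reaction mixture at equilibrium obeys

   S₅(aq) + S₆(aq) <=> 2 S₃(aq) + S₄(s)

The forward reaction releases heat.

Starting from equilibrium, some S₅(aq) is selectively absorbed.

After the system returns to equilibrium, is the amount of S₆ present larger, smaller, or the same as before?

increases

Removing S₅ (aq), a reactant, drives the reaction to the left.
The net shift is to the left. S₆ is a reactant, so its amount increases.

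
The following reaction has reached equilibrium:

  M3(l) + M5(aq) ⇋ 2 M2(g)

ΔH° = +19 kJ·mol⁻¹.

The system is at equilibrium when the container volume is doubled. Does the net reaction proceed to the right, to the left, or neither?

Gas moles: reactants 0, products 2 (Δn_gas = +2). Expansion shifts the system toward the side with more moles of gas — to the right.

right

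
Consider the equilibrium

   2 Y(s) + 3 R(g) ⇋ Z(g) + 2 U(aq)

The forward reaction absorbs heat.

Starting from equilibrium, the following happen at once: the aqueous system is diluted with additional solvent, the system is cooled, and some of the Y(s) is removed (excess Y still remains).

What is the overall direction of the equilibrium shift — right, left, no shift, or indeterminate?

Dilution lowers every aqueous concentration by the same factor. Δn_aq = 2 − 0 = +2, so the system shifts toward the side with more dissolved moles — to the right.
The forward reaction is endothermic. Lowering T favours the exothermic direction — shift to the left.
Y is a pure solid; its activity is 1 regardless of amount, so Q is unaffected — no shift from this change.
The individual effects push in opposite directions; without quantitative information the net direction cannot be determined.

cannot be determined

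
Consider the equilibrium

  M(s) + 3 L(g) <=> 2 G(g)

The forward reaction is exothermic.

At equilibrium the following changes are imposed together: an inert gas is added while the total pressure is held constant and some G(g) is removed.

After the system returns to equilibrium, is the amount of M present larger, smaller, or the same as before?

Adding inert gas at constant total pressure expands the volume and lowers every reacting partial pressure. With Δn_gas = 2 − 3 = -1, Q moves away from K toward the side with fewer gas moles, so the system shifts toward the side with more gas moles — to the left.
Removing G (g), a product, drives the reaction to the right.
The two effects oppose each other, so the net shift — and hence the change in M — cannot be determined from the given information.

cannot be determined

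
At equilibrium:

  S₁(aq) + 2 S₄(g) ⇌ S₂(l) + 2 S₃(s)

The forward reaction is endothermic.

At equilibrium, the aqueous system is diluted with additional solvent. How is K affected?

The equilibrium constant depends only on temperature. This perturbation may move the position of equilibrium, but since T is unchanged, K itself is unchanged.

unchanged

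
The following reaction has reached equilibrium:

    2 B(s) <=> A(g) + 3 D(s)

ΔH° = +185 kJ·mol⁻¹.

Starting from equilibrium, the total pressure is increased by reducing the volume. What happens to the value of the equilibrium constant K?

unchanged

The equilibrium constant depends only on temperature. This perturbation may move the position of equilibrium, but since T is unchanged, K itself is unchanged.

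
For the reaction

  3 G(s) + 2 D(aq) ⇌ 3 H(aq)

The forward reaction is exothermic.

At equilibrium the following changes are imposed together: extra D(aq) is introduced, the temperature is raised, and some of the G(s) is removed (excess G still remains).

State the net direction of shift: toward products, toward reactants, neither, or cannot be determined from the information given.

cannot be determined

Adding D (aq), a reactant, drives the reaction to the right.
The forward reaction is exothermic. Raising T favours the endothermic direction — shift to the left.
G is a pure solid; its activity is 1 regardless of amount, so Q is unaffected — no shift from this change.
The individual effects push in opposite directions; without quantitative information the net direction cannot be determined.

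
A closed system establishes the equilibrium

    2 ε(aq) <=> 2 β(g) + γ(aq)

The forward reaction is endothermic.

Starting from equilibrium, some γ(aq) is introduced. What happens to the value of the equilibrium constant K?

The equilibrium constant depends only on temperature. This perturbation may move the position of equilibrium, but since T is unchanged, K itself is unchanged.

unchanged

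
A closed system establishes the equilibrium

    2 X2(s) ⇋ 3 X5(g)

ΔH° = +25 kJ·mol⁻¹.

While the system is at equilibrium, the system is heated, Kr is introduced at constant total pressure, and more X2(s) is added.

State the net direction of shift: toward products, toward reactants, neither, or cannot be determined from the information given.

right

The forward reaction is endothermic. Raising T favours the endothermic direction — shift to the right.
Adding inert gas at constant total pressure expands the volume and lowers every reacting partial pressure. With Δn_gas = 3 − 0 = +3, Q moves away from K toward the side with fewer gas moles, so the system shifts toward the side with more gas moles — to the right.
X2 is a pure solid; its activity is 1 regardless of amount, so Q is unaffected — no shift from this change.
Only the nonzero effect(s) matter; the net shift is to the right.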